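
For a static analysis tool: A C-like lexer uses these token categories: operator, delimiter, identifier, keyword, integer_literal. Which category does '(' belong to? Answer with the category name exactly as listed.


Token: '('
Checking categories:
  identifier: no
  integer_literal: no
  operator: no
  keyword: no
  delimiter: YES
Category: delimiter

delimiter


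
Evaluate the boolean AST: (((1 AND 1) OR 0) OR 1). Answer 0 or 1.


Step 1: Evaluate inner node
  1 AND 1 = 1
Step 2: Evaluate next node
  1 OR 0 = 1
Step 3: Evaluate root node
  1 OR 1 = 1

1


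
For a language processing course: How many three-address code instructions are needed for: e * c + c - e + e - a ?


Expression: e * c + c - e + e - a
Generating three-address code (respecting * over +/- precedence):
  Instruction 1: t1 = e * c
  Instruction 2: t2 = t1 + c
  Instruction 3: t3 = t2 - e
  Instruction 4: t4 = t3 + e
  Instruction 5: t5 = t4 - a
Total instructions: 5

5


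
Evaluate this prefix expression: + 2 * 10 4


Parsing prefix expression: + 2 * 10 4
Step 1: Innermost operation '* 10 4'
  10 * 4 = 40
Step 2: Outer operation '+ 2 [40]'
  2 + 40 = 42

42


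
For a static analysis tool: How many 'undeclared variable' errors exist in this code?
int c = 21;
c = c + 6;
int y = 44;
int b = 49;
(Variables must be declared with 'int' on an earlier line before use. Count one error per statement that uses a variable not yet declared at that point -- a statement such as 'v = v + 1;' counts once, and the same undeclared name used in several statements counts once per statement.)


Scanning code line by line:
  Line 1: declare 'c' -> declared = ['c']
  Line 2: use 'c' -> OK (declared)
  Line 3: declare 'y' -> declared = ['c', 'y']
  Line 4: declare 'b' -> declared = ['b', 'c', 'y']
Total undeclared variable errors: 0

0


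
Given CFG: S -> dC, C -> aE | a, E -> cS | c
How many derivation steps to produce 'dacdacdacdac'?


Grammar: S -> dC, C -> aE | a, E -> cS | c
Deriving 'dacdacdacdac':
Step 1: S -> dC => dC
Step 2: C -> aE => daE
Step 3: E -> cS => dacS
Step 4: S -> dC => dacdC
Step 5: C -> aE => dacdaE
Step 6: E -> cS => dacdacS
Step 7: S -> dC => dacdacdC
Step 8: C -> aE => dacdacdaE
Step 9: E -> cS => dacdacdacS
Step 10: S -> dC => dacdacdacdC
Step 11: C -> aE => dacdacdacdaE
Step 12: E -> c => dacdacdacdac
Total derivation steps: 12

12


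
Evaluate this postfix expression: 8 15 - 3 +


Processing tokens left to right:
Push 8, Push 15
Pop 8 and 15, compute 8 - 15 = -7, push -7
Push 3
Pop -7 and 3, compute -7 + 3 = -4, push -4
Stack result: -4

-4


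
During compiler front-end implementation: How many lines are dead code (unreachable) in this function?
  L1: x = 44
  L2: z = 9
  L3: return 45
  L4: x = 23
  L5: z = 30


Analyzing control flow:
  L1: reachable (before return)
  L2: reachable (before return)
  L3: reachable (return statement)
  L4: DEAD (after return at L3)
  L5: DEAD (after return at L3)
Return at L3, total lines = 5
Dead lines: L4 through L5
Count: 2

2


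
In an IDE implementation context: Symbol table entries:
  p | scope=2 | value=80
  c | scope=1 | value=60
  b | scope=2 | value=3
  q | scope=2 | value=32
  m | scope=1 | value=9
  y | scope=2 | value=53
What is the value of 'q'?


Searching symbol table for 'q':
  p | scope=2 | value=80
  c | scope=1 | value=60
  b | scope=2 | value=3
  q | scope=2 | value=32 <- MATCH
  m | scope=1 | value=9
  y | scope=2 | value=53
Found 'q' at scope 2 with value 32

32


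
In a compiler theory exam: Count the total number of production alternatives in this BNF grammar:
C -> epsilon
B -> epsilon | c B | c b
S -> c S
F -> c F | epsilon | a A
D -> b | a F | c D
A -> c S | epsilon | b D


Counting alternatives per rule:
  C: 1 alternative(s)
  B: 3 alternative(s)
  S: 1 alternative(s)
  F: 3 alternative(s)
  D: 3 alternative(s)
  A: 3 alternative(s)
Sum: 1 + 3 + 1 + 3 + 3 + 3 = 14

14


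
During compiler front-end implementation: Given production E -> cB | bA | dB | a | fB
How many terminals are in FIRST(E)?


Production: E -> cB | bA | dB | a | fB
Examining each alternative for leading terminals:
  E -> cB : first terminal = 'c'
  E -> bA : first terminal = 'b'
  E -> dB : first terminal = 'd'
  E -> a : first terminal = 'a'
  E -> fB : first terminal = 'f'
FIRST(E) = {a, b, c, d, f}
Count: 5

5


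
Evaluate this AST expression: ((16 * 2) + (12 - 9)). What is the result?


Expression: ((16 * 2) + (12 - 9))
Evaluating step by step:
  16 * 2 = 32
  12 - 9 = 3
  32 + 3 = 35
Result: 35

35


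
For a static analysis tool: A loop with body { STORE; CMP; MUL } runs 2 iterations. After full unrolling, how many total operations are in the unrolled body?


Loop body operations: STORE, CMP, MUL (3 ops per iteration)
Unrolling 2 iterations:
  Iteration 1: STORE, CMP, MUL (3 ops)
  Iteration 2: STORE, CMP, MUL (3 ops)
Total: 2 iterations * 3 ops/iter = 6 operations

6


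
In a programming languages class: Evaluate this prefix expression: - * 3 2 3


Parsing prefix expression: - * 3 2 3
Step 1: Innermost operation '* 3 2'
  3 * 2 = 6
Step 2: Outer operation '- [6] 3'
  6 - 3 = 3

3


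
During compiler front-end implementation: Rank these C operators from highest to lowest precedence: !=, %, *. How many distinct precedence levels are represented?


Looking up precedence for each operator:
  != -> precedence 3
  % -> precedence 6
  * -> precedence 6
Sorted highest to lowest: %, *, !=
Distinct precedence values: [6, 3]
Number of distinct levels: 2

2


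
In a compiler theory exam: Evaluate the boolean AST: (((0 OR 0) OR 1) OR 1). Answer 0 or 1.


Step 1: Evaluate inner node
  0 OR 0 = 0
Step 2: Evaluate next node
  0 OR 1 = 1
Step 3: Evaluate root node
  1 OR 1 = 1

1


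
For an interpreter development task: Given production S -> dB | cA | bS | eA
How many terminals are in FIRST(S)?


Production: S -> dB | cA | bS | eA
Examining each alternative for leading terminals:
  S -> dB : first terminal = 'd'
  S -> cA : first terminal = 'c'
  S -> bS : first terminal = 'b'
  S -> eA : first terminal = 'e'
FIRST(S) = {b, c, d, e}
Count: 4

4


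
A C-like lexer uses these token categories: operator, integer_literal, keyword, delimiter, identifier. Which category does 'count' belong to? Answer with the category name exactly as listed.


Token: 'count'
Checking categories:
  identifier: YES
  integer_literal: no
  operator: no
  keyword: no
  delimiter: no
Category: identifier

identifier


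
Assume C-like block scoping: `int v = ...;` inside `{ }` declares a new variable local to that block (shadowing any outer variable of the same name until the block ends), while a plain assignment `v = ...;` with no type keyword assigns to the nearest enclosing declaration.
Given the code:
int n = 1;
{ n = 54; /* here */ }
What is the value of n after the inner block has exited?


Analyzing scoping rules:
Outer scope: declares n = 1
Inner block: 'n = 54;' has no type keyword, so it is an assignment to the outer n (no shadowing)
The assignment changed the outer variable itself, so the new value persists after the block -> 54
Result: 54

54


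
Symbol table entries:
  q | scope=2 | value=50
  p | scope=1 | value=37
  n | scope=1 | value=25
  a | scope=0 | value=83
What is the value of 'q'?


Searching symbol table for 'q':
  q | scope=2 | value=50 <- MATCH
  p | scope=1 | value=37
  n | scope=1 | value=25
  a | scope=0 | value=83
Found 'q' at scope 2 with value 50

50


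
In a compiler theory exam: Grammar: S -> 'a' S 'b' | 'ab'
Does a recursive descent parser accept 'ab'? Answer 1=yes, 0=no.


Grammar accepts strings of the form a^n b^n (n >= 1)
Word: 'ab'
Counting: 1 a's and 1 b's
Check: 1 == 1? Yes
Derivation (S -> aSb applied 0 time(s), then S -> ab): S => ab
Accepted

1


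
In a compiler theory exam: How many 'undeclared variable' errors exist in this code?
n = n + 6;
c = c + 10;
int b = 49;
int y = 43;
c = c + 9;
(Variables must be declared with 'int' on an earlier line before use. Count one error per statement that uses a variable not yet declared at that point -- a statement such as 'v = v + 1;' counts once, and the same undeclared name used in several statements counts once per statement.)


Scanning code line by line:
  Line 1: use 'n' -> ERROR (undeclared)
  Line 2: use 'c' -> ERROR (undeclared)
  Line 3: declare 'b' -> declared = ['b']
  Line 4: declare 'y' -> declared = ['b', 'y']
  Line 5: use 'c' -> ERROR (undeclared)
Total undeclared variable errors: 3

3


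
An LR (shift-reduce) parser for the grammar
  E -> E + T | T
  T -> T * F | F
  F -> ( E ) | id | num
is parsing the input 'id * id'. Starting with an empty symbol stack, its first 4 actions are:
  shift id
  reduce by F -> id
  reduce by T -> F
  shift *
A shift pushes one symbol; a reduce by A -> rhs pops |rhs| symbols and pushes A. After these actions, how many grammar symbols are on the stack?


Tracking the symbol stack through each action:
  Action 1: shift 'id' : push -> stack = [id] (size 1)
  Action 2: reduce by F -> id : pop 1, push F -> stack = [F] (size 1)
  Action 3: reduce by T -> F : pop 1, push T -> stack = [T] (size 1)
  Action 4: shift '*' : push -> stack = [T, *] (size 2)
Final stack size: 2

2


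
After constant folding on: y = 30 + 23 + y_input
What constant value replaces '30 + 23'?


Identifying constant sub-expression:
  Original: y = 30 + 23 + y_input
  30 and 23 are both compile-time constants
  Evaluating: 30 + 23 = 53
  After folding: y = 53 + y_input

53


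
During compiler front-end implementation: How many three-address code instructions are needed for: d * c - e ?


Expression: d * c - e
Generating three-address code (respecting * over +/- precedence):
  Instruction 1: t1 = d * c
  Instruction 2: t2 = t1 - e
Total instructions: 2

2


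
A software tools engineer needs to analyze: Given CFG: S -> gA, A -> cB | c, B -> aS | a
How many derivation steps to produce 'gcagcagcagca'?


Grammar: S -> gA, A -> cB | c, B -> aS | a
Deriving 'gcagcagcagca':
Step 1: S -> gA => gA
Step 2: A -> cB => gcB
Step 3: B -> aS => gcaS
Step 4: S -> gA => gcagA
Step 5: A -> cB => gcagcB
Step 6: B -> aS => gcagcaS
Step 7: S -> gA => gcagcagA
Step 8: A -> cB => gcagcagcB
Step 9: B -> aS => gcagcagcaS
Step 10: S -> gA => gcagcagcagA
Step 11: A -> cB => gcagcagcagcB
Step 12: B -> a => gcagcagcagca
Total derivation steps: 12

12


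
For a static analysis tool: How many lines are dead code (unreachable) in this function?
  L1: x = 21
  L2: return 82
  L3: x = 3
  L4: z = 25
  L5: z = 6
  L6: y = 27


Analyzing control flow:
  L1: reachable (before return)
  L2: reachable (return statement)
  L3: DEAD (after return at L2)
  L4: DEAD (after return at L2)
  L5: DEAD (after return at L2)
  L6: DEAD (after return at L2)
Return at L2, total lines = 6
Dead lines: L3 through L6
Count: 4

4


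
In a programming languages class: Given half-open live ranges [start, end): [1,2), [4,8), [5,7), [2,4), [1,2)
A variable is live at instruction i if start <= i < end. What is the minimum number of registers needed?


Live ranges:
  Var0: [1, 2)
  Var1: [4, 8)
  Var2: [5, 7)
  Var3: [2, 4)
  Var4: [1, 2)
Sweep-line events (position, delta, active):
  pos=1 start -> active=1
  pos=1 start -> active=2
  pos=2 end -> active=1
  pos=2 end -> active=0
  pos=2 start -> active=1
  pos=4 end -> active=0
  pos=4 start -> active=1
  pos=5 start -> active=2
  pos=7 end -> active=1
  pos=8 end -> active=0
Maximum simultaneous active: 2
Minimum registers needed: 2

2


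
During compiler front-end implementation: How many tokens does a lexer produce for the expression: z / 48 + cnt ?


Scanning 'z / 48 + cnt'
Token 1: 'z' -> identifier
Token 2: '/' -> operator
Token 3: '48' -> integer_literal
Token 4: '+' -> operator
Token 5: 'cnt' -> identifier
Total tokens: 5

5


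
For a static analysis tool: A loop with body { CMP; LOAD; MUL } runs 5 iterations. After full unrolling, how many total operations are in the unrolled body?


Loop body operations: CMP, LOAD, MUL (3 ops per iteration)
Unrolling 5 iterations:
  Iteration 1: CMP, LOAD, MUL (3 ops)
  Iteration 2: CMP, LOAD, MUL (3 ops)
  Iteration 3: CMP, LOAD, MUL (3 ops)
  Iteration 4: CMP, LOAD, MUL (3 ops)
  Iteration 5: CMP, LOAD, MUL (3 ops)
Total: 5 iterations * 3 ops/iter = 15 operations

15


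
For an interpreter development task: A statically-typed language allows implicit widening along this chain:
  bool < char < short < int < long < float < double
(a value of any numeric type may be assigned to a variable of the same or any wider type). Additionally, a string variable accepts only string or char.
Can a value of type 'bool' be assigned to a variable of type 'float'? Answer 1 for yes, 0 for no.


Target variable type: float
Source value type: bool
Numeric ranks: bool=0, float=5
Widening allowed iff rank(source) <= rank(target): 0 <= 5? Yes
Result: 1

1


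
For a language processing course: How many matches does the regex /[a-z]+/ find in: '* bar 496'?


Pattern: /[a-z]+/ (identifiers)
Input: '* bar 496'
Scanning for matches:
  Match 1: 'bar'
Total matches: 1

1


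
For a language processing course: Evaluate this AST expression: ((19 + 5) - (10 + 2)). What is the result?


Expression: ((19 + 5) - (10 + 2))
Evaluating step by step:
  19 + 5 = 24
  10 + 2 = 12
  24 - 12 = 12
Result: 12

12


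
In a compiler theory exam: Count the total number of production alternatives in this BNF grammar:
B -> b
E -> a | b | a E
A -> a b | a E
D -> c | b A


Counting alternatives per rule:
  B: 1 alternative(s)
  E: 3 alternative(s)
  A: 2 alternative(s)
  D: 2 alternative(s)
Sum: 1 + 3 + 2 + 2 = 8

8


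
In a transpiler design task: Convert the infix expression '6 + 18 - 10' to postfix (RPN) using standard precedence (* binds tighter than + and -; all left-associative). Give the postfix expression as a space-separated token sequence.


Applying the shunting-yard algorithm:
  Operand 6 -> output
  Push '+' onto operator stack -> op-stack: [+]
  Operand 18 -> output
  See '-' (prec 1); top '+' (prec 1) >= it -> pop '+' to output
  Push '-' onto operator stack -> op-stack: [-]
  Operand 10 -> output
  End of input: pop '-' to output
Postfix result: 6 18 + 10 -

6 18 + 10 -


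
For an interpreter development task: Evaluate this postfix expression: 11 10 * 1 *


Processing tokens left to right:
Push 11, Push 10
Pop 11 and 10, compute 11 * 10 = 110, push 110
Push 1
Pop 110 and 1, compute 110 * 1 = 110, push 110
Stack result: 110

110


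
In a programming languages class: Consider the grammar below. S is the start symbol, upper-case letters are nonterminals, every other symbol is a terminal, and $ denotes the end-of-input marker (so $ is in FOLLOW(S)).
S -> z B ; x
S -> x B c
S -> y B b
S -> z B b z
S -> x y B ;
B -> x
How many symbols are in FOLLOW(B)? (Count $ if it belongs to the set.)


S is the start symbol and does not occur in any rule body, so FOLLOW(S) = {$}.
Examining every occurrence of B in a rule body:
  S -> z B ; x : B is followed by terminal ';' -> add ';'
  S -> x B c : B is followed by terminal 'c' -> add 'c'
  S -> y B b : B is followed by terminal 'b' -> add 'b'
  S -> z B b z : B is followed by terminal 'b' -> add 'b' (already in the set)
  S -> x y B ; : B is followed by terminal ';' -> add ';' (already in the set)
  B -> x : B does not occur in the body -> contributes nothing
FOLLOW(B) = {;, b, c}
Count: 3

3


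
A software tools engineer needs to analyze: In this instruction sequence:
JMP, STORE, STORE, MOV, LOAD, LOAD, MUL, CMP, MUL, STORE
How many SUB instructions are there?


Scanning instruction sequence for SUB:
  Position 1: JMP
  Position 2: STORE
  Position 3: STORE
  Position 4: MOV
  Position 5: LOAD
  Position 6: LOAD
  Position 7: MUL
  Position 8: CMP
  Position 9: MUL
  Position 10: STORE
Matches at positions: []
Total SUB count: 0

0


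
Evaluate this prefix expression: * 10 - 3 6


Parsing prefix expression: * 10 - 3 6
Step 1: Innermost operation '- 3 6'
  3 - 6 = -3
Step 2: Outer operation '* 10 [-3]'
  10 * -3 = -30

-30


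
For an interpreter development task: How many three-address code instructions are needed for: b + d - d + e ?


Expression: b + d - d + e
Generating three-address code (respecting * over +/- precedence):
  Instruction 1: t1 = b + d
  Instruction 2: t2 = t1 - d
  Instruction 3: t3 = t2 + e
Total instructions: 3

3


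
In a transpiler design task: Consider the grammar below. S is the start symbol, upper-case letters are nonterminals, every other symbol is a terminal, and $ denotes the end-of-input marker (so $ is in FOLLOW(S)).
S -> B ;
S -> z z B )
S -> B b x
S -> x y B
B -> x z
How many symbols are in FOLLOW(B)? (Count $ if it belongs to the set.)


S is the start symbol and does not occur in any rule body, so FOLLOW(S) = {$}.
Examining every occurrence of B in a rule body:
  S -> B ; : B is followed by terminal ';' -> add ';'
  S -> z z B ) : B is followed by terminal ')' -> add ')'
  S -> B b x : B is followed by terminal 'b' -> add 'b'
  S -> x y B : B is at the right end -> add FOLLOW(S) = {$}
  B -> x z : B does not occur in the body -> contributes nothing
FOLLOW(B) = {), ;, b, $}
Count: 4

4


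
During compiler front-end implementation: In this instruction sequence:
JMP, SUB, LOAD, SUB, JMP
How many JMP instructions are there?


Scanning instruction sequence for JMP:
  Position 1: JMP <- MATCH
  Position 2: SUB
  Position 3: LOAD
  Position 4: SUB
  Position 5: JMP <- MATCH
Matches at positions: [1, 5]
Total JMP count: 2

2


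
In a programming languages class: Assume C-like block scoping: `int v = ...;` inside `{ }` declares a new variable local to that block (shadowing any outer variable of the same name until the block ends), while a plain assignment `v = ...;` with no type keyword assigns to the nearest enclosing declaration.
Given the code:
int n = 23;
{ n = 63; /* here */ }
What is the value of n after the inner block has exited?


Analyzing scoping rules:
Outer scope: declares n = 23
Inner block: 'n = 63;' has no type keyword, so it is an assignment to the outer n (no shadowing)
The assignment changed the outer variable itself, so the new value persists after the block -> 63
Result: 63

63


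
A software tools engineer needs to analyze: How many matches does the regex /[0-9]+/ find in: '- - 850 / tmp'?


Pattern: /[0-9]+/ (int literals)
Input: '- - 850 / tmp'
Scanning for matches:
  Match 1: '850'
Total matches: 1

1


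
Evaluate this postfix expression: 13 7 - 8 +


Processing tokens left to right:
Push 13, Push 7
Pop 13 and 7, compute 13 - 7 = 6, push 6
Push 8
Pop 6 and 8, compute 6 + 8 = 14, push 14
Stack result: 14

14


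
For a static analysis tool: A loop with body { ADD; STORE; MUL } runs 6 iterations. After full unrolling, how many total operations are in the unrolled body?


Loop body operations: ADD, STORE, MUL (3 ops per iteration)
Unrolling 6 iterations:
  Iteration 1: ADD, STORE, MUL (3 ops)
  Iteration 2: ADD, STORE, MUL (3 ops)
  Iteration 3: ADD, STORE, MUL (3 ops)
  Iteration 4: ADD, STORE, MUL (3 ops)
  Iteration 5: ADD, STORE, MUL (3 ops)
  Iteration 6: ADD, STORE, MUL (3 ops)
Total: 6 iterations * 3 ops/iter = 18 operations

18


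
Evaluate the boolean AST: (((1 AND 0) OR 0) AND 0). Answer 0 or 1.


Step 1: Evaluate inner node
  1 AND 0 = 0
Step 2: Evaluate next node
  0 OR 0 = 0
Step 3: Evaluate root node
  0 AND 0 = 0

0


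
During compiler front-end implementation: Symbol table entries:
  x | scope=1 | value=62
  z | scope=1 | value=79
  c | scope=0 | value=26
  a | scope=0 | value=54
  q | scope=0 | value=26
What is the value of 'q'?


Searching symbol table for 'q':
  x | scope=1 | value=62
  z | scope=1 | value=79
  c | scope=0 | value=26
  a | scope=0 | value=54
  q | scope=0 | value=26 <- MATCH
Found 'q' at scope 0 with value 26

26


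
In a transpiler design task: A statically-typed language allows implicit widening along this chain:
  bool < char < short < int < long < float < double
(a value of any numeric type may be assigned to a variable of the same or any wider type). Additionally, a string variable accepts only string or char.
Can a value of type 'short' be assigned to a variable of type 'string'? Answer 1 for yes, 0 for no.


Target variable type: string
Source value type: short
Rule: string accepts only {string, char}
  source 'short' in {string, char}? No
Result: 0

0


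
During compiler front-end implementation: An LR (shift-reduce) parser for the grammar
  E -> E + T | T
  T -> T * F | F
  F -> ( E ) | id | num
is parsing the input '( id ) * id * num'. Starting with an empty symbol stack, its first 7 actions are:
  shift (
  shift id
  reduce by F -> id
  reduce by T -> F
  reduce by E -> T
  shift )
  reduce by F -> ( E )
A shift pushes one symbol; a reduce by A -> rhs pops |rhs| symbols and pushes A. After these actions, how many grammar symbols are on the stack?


Tracking the symbol stack through each action:
  Action 1: shift '(' : push -> stack = [(] (size 1)
  Action 2: shift 'id' : push -> stack = [(, id] (size 2)
  Action 3: reduce by F -> id : pop 1, push F -> stack = [(, F] (size 2)
  Action 4: reduce by T -> F : pop 1, push T -> stack = [(, T] (size 2)
  Action 5: reduce by E -> T : pop 1, push E -> stack = [(, E] (size 2)
  Action 6: shift ')' : push -> stack = [(, E, )] (size 3)
  Action 7: reduce by F -> ( E ) : pop 3, push F -> stack = [F] (size 1)
Final stack size: 1

1


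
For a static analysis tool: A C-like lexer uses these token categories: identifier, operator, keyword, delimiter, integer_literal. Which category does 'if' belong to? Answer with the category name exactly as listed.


Token: 'if'
Checking categories:
  identifier: no
  integer_literal: no
  operator: no
  keyword: YES
  delimiter: no
Category: keyword

keyword


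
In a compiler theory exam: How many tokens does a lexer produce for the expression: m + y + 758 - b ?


Scanning 'm + y + 758 - b'
Token 1: 'm' -> identifier
Token 2: '+' -> operator
Token 3: 'y' -> identifier
Token 4: '+' -> operator
Token 5: '758' -> integer_literal
Token 6: '-' -> operator
Token 7: 'b' -> identifier
Total tokens: 7

7


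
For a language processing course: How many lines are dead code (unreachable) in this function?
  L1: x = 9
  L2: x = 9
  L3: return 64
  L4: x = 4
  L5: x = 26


Analyzing control flow:
  L1: reachable (before return)
  L2: reachable (before return)
  L3: reachable (return statement)
  L4: DEAD (after return at L3)
  L5: DEAD (after return at L3)
Return at L3, total lines = 5
Dead lines: L4 through L5
Count: 2

2


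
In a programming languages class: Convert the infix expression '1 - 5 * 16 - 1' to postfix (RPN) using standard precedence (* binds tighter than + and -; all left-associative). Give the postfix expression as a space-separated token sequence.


Applying the shunting-yard algorithm:
  Operand 1 -> output
  Push '-' onto operator stack -> op-stack: [-]
  Operand 5 -> output
  Push '*' onto operator stack -> op-stack: [-, *]
  Operand 16 -> output
  See '-' (prec 1); top '*' (prec 2) >= it -> pop '*' to output
  See '-' (prec 1); top '-' (prec 1) >= it -> pop '-' to output
  Push '-' onto operator stack -> op-stack: [-]
  Operand 1 -> output
  End of input: pop '-' to output
Postfix result: 1 5 16 * - 1 -

1 5 16 * - 1 -


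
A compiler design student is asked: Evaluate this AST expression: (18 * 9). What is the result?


Expression: (18 * 9)
Evaluating step by step:
  18 * 9 = 162
Result: 162

162


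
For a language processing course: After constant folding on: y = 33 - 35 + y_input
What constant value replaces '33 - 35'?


Identifying constant sub-expression:
  Original: y = 33 - 35 + y_input
  33 and 35 are both compile-time constants
  Evaluating: 33 - 35 = -2
  After folding: y = -2 + y_input

-2


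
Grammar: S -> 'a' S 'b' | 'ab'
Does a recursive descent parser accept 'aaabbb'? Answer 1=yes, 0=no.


Grammar accepts strings of the form a^n b^n (n >= 1)
Word: 'aaabbb'
Counting: 3 a's and 3 b's
Check: 3 == 3? Yes
Derivation (S -> aSb applied 2 time(s), then S -> ab): S => aSb => aaSbb => aaabbb
Accepted

1


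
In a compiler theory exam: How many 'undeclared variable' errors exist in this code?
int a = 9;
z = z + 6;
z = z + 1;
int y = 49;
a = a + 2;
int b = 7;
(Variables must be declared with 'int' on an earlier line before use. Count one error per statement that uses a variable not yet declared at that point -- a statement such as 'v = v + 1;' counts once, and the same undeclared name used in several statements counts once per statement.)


Scanning code line by line:
  Line 1: declare 'a' -> declared = ['a']
  Line 2: use 'z' -> ERROR (undeclared)
  Line 3: use 'z' -> ERROR (undeclared)
  Line 4: declare 'y' -> declared = ['a', 'y']
  Line 5: use 'a' -> OK (declared)
  Line 6: declare 'b' -> declared = ['a', 'b', 'y']
Total undeclared variable errors: 2

2


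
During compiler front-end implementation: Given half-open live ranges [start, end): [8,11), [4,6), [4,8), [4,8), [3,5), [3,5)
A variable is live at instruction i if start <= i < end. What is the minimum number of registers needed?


Live ranges:
  Var0: [8, 11)
  Var1: [4, 6)
  Var2: [4, 8)
  Var3: [4, 8)
  Var4: [3, 5)
  Var5: [3, 5)
Sweep-line events (position, delta, active):
  pos=3 start -> active=1
  pos=3 start -> active=2
  pos=4 start -> active=3
  pos=4 start -> active=4
  pos=4 start -> active=5
  pos=5 end -> active=4
  pos=5 end -> active=3
  pos=6 end -> active=2
  pos=8 end -> active=1
  pos=8 end -> active=0
  pos=8 start -> active=1
  pos=11 end -> active=0
Maximum simultaneous active: 5
Minimum registers needed: 5

5


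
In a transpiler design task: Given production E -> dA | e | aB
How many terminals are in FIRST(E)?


Production: E -> dA | e | aB
Examining each alternative for leading terminals:
  E -> dA : first terminal = 'd'
  E -> e : first terminal = 'e'
  E -> aB : first terminal = 'a'
FIRST(E) = {a, d, e}
Count: 3

3


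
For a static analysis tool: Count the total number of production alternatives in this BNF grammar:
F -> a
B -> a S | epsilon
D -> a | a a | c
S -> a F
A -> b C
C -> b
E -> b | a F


Counting alternatives per rule:
  F: 1 alternative(s)
  B: 2 alternative(s)
  D: 3 alternative(s)
  S: 1 alternative(s)
  A: 1 alternative(s)
  C: 1 alternative(s)
  E: 2 alternative(s)
Sum: 1 + 2 + 3 + 1 + 1 + 1 + 2 = 11

11


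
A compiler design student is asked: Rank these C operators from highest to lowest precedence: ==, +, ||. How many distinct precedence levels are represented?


Looking up precedence for each operator:
  == -> precedence 3
  + -> precedence 5
  || -> precedence 1
Sorted highest to lowest: +, ==, ||
Distinct precedence values: [5, 3, 1]
Number of distinct levels: 3

3


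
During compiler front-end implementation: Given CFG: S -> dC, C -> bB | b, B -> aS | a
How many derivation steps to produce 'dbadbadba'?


Grammar: S -> dC, C -> bB | b, B -> aS | a
Deriving 'dbadbadba':
Step 1: S -> dC => dC
Step 2: C -> bB => dbB
Step 3: B -> aS => dbaS
Step 4: S -> dC => dbadC
Step 5: C -> bB => dbadbB
Step 6: B -> aS => dbadbaS
Step 7: S -> dC => dbadbadC
Step 8: C -> bB => dbadbadbB
Step 9: B -> a => dbadbadba
Total derivation steps: 9

9


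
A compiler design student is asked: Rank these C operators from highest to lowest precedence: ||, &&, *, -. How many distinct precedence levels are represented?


Looking up precedence for each operator:
  || -> precedence 1
  && -> precedence 2
  * -> precedence 6
  - -> precedence 5
Sorted highest to lowest: *, -, &&, ||
Distinct precedence values: [6, 5, 2, 1]
Number of distinct levels: 4

4


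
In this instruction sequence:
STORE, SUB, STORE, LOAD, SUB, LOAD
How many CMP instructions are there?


Scanning instruction sequence for CMP:
  Position 1: STORE
  Position 2: SUB
  Position 3: STORE
  Position 4: LOAD
  Position 5: SUB
  Position 6: LOAD
Matches at positions: []
Total CMP count: 0

0


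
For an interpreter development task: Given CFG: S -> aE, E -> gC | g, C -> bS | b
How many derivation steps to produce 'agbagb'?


Grammar: S -> aE, E -> gC | g, C -> bS | b
Deriving 'agbagb':
Step 1: S -> aE => aE
Step 2: E -> gC => agC
Step 3: C -> bS => agbS
Step 4: S -> aE => agbaE
Step 5: E -> gC => agbagC
Step 6: C -> b => agbagb
Total derivation steps: 6

6


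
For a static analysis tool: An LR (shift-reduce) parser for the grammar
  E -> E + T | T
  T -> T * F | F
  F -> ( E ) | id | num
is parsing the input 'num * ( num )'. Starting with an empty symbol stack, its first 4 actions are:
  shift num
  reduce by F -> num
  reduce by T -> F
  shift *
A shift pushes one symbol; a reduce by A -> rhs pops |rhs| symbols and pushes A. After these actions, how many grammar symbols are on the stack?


Tracking the symbol stack through each action:
  Action 1: shift 'num' : push -> stack = [num] (size 1)
  Action 2: reduce by F -> num : pop 1, push F -> stack = [F] (size 1)
  Action 3: reduce by T -> F : pop 1, push T -> stack = [T] (size 1)
  Action 4: shift '*' : push -> stack = [T, *] (size 2)
Final stack size: 2

2


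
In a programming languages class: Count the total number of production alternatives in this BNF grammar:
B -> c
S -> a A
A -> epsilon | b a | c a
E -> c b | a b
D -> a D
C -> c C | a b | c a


Counting alternatives per rule:
  B: 1 alternative(s)
  S: 1 alternative(s)
  A: 3 alternative(s)
  E: 2 alternative(s)
  D: 1 alternative(s)
  C: 3 alternative(s)
Sum: 1 + 1 + 3 + 2 + 1 + 3 = 11

11


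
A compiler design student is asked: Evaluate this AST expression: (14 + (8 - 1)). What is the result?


Expression: (14 + (8 - 1))
Evaluating step by step:
  8 - 1 = 7
  14 + 7 = 21
Result: 21

21


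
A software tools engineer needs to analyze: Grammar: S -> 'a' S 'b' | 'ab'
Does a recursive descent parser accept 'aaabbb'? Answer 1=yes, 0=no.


Grammar accepts strings of the form a^n b^n (n >= 1)
Word: 'aaabbb'
Counting: 3 a's and 3 b's
Check: 3 == 3? Yes
Derivation (S -> aSb applied 2 time(s), then S -> ab): S => aSb => aaSbb => aaabbb
Accepted

1


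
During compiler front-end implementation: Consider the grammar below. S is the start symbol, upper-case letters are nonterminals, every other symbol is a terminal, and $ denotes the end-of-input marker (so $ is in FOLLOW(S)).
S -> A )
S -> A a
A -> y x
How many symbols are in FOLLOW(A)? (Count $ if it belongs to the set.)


S is the start symbol and does not occur in any rule body, so FOLLOW(S) = {$}.
Examining every occurrence of A in a rule body:
  S -> A ) : A is followed by terminal ')' -> add ')'
  S -> A a : A is followed by terminal 'a' -> add 'a'
  A -> y x : A does not occur in the body -> contributes nothing
FOLLOW(A) = {), a}
Count: 2

2


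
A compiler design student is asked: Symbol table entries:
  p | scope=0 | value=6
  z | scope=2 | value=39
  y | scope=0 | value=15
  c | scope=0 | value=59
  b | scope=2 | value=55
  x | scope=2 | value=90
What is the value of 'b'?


Searching symbol table for 'b':
  p | scope=0 | value=6
  z | scope=2 | value=39
  y | scope=0 | value=15
  c | scope=0 | value=59
  b | scope=2 | value=55 <- MATCH
  x | scope=2 | value=90
Found 'b' at scope 2 with value 55

55


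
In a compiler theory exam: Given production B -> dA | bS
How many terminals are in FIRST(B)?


Production: B -> dA | bS
Examining each alternative for leading terminals:
  B -> dA : first terminal = 'd'
  B -> bS : first terminal = 'b'
FIRST(B) = {b, d}
Count: 2

2


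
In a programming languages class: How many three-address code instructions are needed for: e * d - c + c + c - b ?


Expression: e * d - c + c + c - b
Generating three-address code (respecting * over +/- precedence):
  Instruction 1: t1 = e * d
  Instruction 2: t2 = t1 - c
  Instruction 3: t3 = t2 + c
  Instruction 4: t4 = t3 + c
  Instruction 5: t5 = t4 - b
Total instructions: 5

5


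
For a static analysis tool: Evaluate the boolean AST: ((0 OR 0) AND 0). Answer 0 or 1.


Step 1: Evaluate inner node
  0 OR 0 = 0
Step 2: Evaluate root node
  0 AND 0 = 0

0


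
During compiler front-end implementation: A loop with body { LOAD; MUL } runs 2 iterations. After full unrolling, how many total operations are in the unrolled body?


Loop body operations: LOAD, MUL (2 ops per iteration)
Unrolling 2 iterations:
  Iteration 1: LOAD, MUL (2 ops)
  Iteration 2: LOAD, MUL (2 ops)
Total: 2 iterations * 2 ops/iter = 4 operations

4


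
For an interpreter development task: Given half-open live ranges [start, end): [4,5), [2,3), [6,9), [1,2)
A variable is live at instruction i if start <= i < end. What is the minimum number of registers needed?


Live ranges:
  Var0: [4, 5)
  Var1: [2, 3)
  Var2: [6, 9)
  Var3: [1, 2)
Sweep-line events (position, delta, active):
  pos=1 start -> active=1
  pos=2 end -> active=0
  pos=2 start -> active=1
  pos=3 end -> active=0
  pos=4 start -> active=1
  pos=5 end -> active=0
  pos=6 start -> active=1
  pos=9 end -> active=0
Maximum simultaneous active: 1
Minimum registers needed: 1

1


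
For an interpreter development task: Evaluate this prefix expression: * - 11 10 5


Parsing prefix expression: * - 11 10 5
Step 1: Innermost operation '- 11 10'
  11 - 10 = 1
Step 2: Outer operation '* [1] 5'
  1 * 5 = 5

5


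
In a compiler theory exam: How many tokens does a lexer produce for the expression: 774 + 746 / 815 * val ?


Scanning '774 + 746 / 815 * val'
Token 1: '774' -> integer_literal
Token 2: '+' -> operator
Token 3: '746' -> integer_literal
Token 4: '/' -> operator
Token 5: '815' -> integer_literal
Token 6: '*' -> operator
Token 7: 'val' -> identifier
Total tokens: 7

7


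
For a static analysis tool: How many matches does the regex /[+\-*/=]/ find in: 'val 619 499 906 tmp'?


Pattern: /[+\-*/=]/ (operators)
Input: 'val 619 499 906 tmp'
Scanning for matches:
Total matches: 0

0


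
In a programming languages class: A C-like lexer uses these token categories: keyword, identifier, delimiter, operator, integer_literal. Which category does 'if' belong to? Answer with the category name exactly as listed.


Token: 'if'
Checking categories:
  identifier: no
  integer_literal: no
  operator: no
  keyword: YES
  delimiter: no
Category: keyword

keyword


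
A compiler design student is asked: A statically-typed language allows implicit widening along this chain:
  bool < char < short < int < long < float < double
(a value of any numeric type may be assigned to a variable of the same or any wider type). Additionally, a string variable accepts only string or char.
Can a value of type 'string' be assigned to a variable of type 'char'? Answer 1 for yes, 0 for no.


Target variable type: char
Source value type: string
Rule: string cannot widen to any numeric type
Result: 0

0


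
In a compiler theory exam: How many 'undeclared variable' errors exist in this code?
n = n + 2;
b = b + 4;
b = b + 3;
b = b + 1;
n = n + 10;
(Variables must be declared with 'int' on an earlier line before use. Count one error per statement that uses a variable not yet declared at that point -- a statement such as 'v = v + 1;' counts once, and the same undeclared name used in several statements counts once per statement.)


Scanning code line by line:
  Line 1: use 'n' -> ERROR (undeclared)
  Line 2: use 'b' -> ERROR (undeclared)
  Line 3: use 'b' -> ERROR (undeclared)
  Line 4: use 'b' -> ERROR (undeclared)
  Line 5: use 'n' -> ERROR (undeclared)
Total undeclared variable errors: 5

5


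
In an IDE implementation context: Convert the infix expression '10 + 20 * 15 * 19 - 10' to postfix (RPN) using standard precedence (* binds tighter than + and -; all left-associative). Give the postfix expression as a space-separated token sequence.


Applying the shunting-yard algorithm:
  Operand 10 -> output
  Push '+' onto operator stack -> op-stack: [+]
  Operand 20 -> output
  Push '*' onto operator stack -> op-stack: [+, *]
  Operand 15 -> output
  See '*' (prec 2); top '*' (prec 2) >= it -> pop '*' to output
  Push '*' onto operator stack -> op-stack: [+, *]
  Operand 19 -> output
  See '-' (prec 1); top '*' (prec 2) >= it -> pop '*' to output
  See '-' (prec 1); top '+' (prec 1) >= it -> pop '+' to output
  Push '-' onto operator stack -> op-stack: [-]
  Operand 10 -> output
  End of input: pop '-' to output
Postfix result: 10 20 15 * 19 * + 10 -

10 20 15 * 19 * + 10 -


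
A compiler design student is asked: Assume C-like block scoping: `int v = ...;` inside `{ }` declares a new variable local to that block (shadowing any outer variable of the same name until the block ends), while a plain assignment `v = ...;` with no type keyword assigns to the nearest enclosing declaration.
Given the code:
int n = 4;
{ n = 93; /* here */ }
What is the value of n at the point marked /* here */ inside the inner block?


Analyzing scoping rules:
Outer scope: declares n = 4
Inner block: 'n = 93;' has no type keyword, so it is an assignment to the outer n (no shadowing)
Inside the block, after the assignment -> 93
Result: 93

93


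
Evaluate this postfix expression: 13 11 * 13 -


Processing tokens left to right:
Push 13, Push 11
Pop 13 and 11, compute 13 * 11 = 143, push 143
Push 13
Pop 143 and 13, compute 143 - 13 = 130, push 130
Stack result: 130

130


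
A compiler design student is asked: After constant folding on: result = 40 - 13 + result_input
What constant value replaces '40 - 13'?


Identifying constant sub-expression:
  Original: result = 40 - 13 + result_input
  40 and 13 are both compile-time constants
  Evaluating: 40 - 13 = 27
  After folding: result = 27 + result_input

27


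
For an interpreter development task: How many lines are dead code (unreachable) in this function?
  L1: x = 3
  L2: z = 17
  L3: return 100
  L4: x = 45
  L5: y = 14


Analyzing control flow:
  L1: reachable (before return)
  L2: reachable (before return)
  L3: reachable (return statement)
  L4: DEAD (after return at L3)
  L5: DEAD (after return at L3)
Return at L3, total lines = 5
Dead lines: L4 through L5
Count: 2

2


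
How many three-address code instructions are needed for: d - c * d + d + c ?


Expression: d - c * d + d + c
Generating three-address code (respecting * over +/- precedence):
  Instruction 1: t1 = c * d
  Instruction 2: t2 = d - t1
  Instruction 3: t3 = t2 + d
  Instruction 4: t4 = t3 + c
Total instructions: 4

4


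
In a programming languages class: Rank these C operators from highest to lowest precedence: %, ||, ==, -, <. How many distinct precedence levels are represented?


Looking up precedence for each operator:
  % -> precedence 6
  || -> precedence 1
  == -> precedence 3
  - -> precedence 5
  < -> precedence 4
Sorted highest to lowest: %, -, <, ==, ||
Distinct precedence values: [6, 5, 4, 3, 1]
Number of distinct levels: 5

5


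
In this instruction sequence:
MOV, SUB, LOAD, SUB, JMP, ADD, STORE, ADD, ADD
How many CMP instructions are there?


Scanning instruction sequence for CMP:
  Position 1: MOV
  Position 2: SUB
  Position 3: LOAD
  Position 4: SUB
  Position 5: JMP
  Position 6: ADD
  Position 7: STORE
  Position 8: ADD
  Position 9: ADD
Matches at positions: []
Total CMP count: 0

0


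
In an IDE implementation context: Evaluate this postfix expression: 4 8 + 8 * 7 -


Processing tokens left to right:
Push 4, Push 8
Pop 4 and 8, compute 4 + 8 = 12, push 12
Push 8
Pop 12 and 8, compute 12 * 8 = 96, push 96
Push 7
Pop 96 and 7, compute 96 - 7 = 89, push 89
Stack result: 89

89


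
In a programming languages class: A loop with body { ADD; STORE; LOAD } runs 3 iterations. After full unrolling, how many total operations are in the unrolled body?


Loop body operations: ADD, STORE, LOAD (3 ops per iteration)
Unrolling 3 iterations:
  Iteration 1: ADD, STORE, LOAD (3 ops)
  Iteration 2: ADD, STORE, LOAD (3 ops)
  Iteration 3: ADD, STORE, LOAD (3 ops)
Total: 3 iterations * 3 ops/iter = 9 operations

9


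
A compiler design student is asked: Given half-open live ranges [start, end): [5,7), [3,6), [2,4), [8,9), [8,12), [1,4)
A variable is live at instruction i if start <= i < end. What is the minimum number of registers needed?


Live ranges:
  Var0: [5, 7)
  Var1: [3, 6)
  Var2: [2, 4)
  Var3: [8, 9)
  Var4: [8, 12)
  Var5: [1, 4)
Sweep-line events (position, delta, active):
  pos=1 start -> active=1
  pos=2 start -> active=2
  pos=3 start -> active=3
  pos=4 end -> active=2
  pos=4 end -> active=1
  pos=5 start -> active=2
  pos=6 end -> active=1
  pos=7 end -> active=0
  pos=8 start -> active=1
  pos=8 start -> active=2
  pos=9 end -> active=1
  pos=12 end -> active=0
Maximum simultaneous active: 3
Minimum registers needed: 3

3
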